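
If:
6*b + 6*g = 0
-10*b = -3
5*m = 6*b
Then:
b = 3/10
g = -3/10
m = 9/25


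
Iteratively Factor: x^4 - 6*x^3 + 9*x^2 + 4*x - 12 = (x - 2)*(x^3 - 4*x^2 + x + 6) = (x - 2)^2*(x^2 - 2*x - 3) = (x - 3)*(x - 2)^2*(x + 1)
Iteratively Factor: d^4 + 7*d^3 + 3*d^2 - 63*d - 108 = (d + 4)*(d^3 + 3*d^2 - 9*d - 27) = (d + 3)*(d + 4)*(d^2 - 9) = (d - 3)*(d + 3)*(d + 4)*(d + 3)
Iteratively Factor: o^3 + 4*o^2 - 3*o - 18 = (o + 3)*(o^2 + o - 6) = (o + 3)^2*(o - 2)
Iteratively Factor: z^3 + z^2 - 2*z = (z - 1)*(z^2 + 2*z) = (z - 1)*(z + 2)*(z)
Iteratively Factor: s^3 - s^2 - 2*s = (s - 2)*(s^2 + s) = s*(s - 2)*(s + 1)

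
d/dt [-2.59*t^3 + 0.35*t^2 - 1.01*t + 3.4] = -7.77*t^2 + 0.7*t - 1.01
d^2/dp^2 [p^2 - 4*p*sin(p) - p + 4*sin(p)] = 4*p*sin(p) - 4*sin(p) - 8*cos(p) + 2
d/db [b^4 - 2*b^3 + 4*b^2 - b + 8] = 4*b^3 - 6*b^2 + 8*b - 1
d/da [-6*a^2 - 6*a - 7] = -12*a - 6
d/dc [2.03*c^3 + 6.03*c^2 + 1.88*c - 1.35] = 6.09*c^2 + 12.06*c + 1.88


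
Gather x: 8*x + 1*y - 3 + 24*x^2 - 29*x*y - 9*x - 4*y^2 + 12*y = 24*x^2 + x*(-29*y - 1) - 4*y^2 + 13*y - 3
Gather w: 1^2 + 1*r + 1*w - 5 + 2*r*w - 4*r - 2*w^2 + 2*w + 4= -3*r - 2*w^2 + w*(2*r + 3)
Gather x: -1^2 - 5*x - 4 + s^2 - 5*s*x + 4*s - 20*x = s^2 + 4*s + x*(-5*s - 25) - 5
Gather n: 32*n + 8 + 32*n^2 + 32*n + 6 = 32*n^2 + 64*n + 14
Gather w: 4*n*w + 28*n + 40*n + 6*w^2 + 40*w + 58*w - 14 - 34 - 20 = 68*n + 6*w^2 + w*(4*n + 98) - 68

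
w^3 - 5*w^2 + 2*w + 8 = (w - 4)*(w - 2)*(w + 1)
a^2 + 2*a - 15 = (a - 3)*(a + 5)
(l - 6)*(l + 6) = l^2 - 36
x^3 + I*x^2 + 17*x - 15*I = (x - 3*I)*(x - I)*(x + 5*I)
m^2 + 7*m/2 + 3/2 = (m + 1/2)*(m + 3)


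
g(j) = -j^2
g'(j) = -2*j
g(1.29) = -1.66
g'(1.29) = -2.58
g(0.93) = -0.86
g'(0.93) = -1.86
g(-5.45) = -29.70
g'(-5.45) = 10.90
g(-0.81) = -0.66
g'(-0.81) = 1.62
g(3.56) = -12.67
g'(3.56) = -7.12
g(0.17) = -0.03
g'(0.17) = -0.34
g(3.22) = -10.37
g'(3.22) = -6.44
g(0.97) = -0.94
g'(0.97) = -1.94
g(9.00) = -81.00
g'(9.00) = -18.00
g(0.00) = 0.00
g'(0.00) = 0.00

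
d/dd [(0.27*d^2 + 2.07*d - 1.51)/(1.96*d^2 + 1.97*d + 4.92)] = (-3.5253*d^2 + 8.576*d + 13.1591)/(3.8416*d^4 + 7.7224*d^3 + 23.1673*d^2 + 19.3848*d + 24.2064)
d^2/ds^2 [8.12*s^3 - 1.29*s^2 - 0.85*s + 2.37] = 48.72*s - 2.58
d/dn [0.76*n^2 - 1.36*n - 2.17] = 1.52*n - 1.36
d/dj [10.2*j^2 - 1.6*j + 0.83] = 20.4*j - 1.6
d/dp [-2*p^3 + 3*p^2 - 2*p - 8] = -6*p^2 + 6*p - 2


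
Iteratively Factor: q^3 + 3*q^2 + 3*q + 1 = (q + 1)*(q^2 + 2*q + 1) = (q + 1)^2*(q + 1)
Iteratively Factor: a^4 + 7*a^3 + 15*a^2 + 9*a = (a + 3)*(a^3 + 4*a^2 + 3*a) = (a + 3)^2*(a^2 + a) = a*(a + 3)^2*(a + 1)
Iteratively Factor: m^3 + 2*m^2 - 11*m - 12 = (m + 1)*(m^2 + m - 12) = (m - 3)*(m + 1)*(m + 4)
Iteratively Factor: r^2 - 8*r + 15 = (r - 3)*(r - 5)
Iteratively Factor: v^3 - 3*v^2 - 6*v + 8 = (v + 2)*(v^2 - 5*v + 4) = (v - 1)*(v + 2)*(v - 4)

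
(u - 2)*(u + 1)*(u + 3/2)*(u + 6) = u^4 + 13*u^3/2 - u^2/2 - 24*u - 18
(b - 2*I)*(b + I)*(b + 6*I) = b^3 + 5*I*b^2 + 8*b + 12*I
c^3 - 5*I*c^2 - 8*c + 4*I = (c - 2*I)^2*(c - I)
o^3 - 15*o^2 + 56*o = o*(o - 8)*(o - 7)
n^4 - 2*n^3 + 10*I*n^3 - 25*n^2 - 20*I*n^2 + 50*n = n*(n - 2)*(n + 5*I)^2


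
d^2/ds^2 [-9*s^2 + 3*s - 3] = -18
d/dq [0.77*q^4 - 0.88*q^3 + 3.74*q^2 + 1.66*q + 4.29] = 3.08*q^3 - 2.64*q^2 + 7.48*q + 1.66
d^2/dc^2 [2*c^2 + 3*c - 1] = 4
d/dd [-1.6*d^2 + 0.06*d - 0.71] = 0.06 - 3.2*d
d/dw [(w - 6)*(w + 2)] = 2*w - 4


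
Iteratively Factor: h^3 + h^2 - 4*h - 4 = (h - 2)*(h^2 + 3*h + 2) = (h - 2)*(h + 2)*(h + 1)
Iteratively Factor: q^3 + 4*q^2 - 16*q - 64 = (q + 4)*(q^2 - 16) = (q + 4)^2*(q - 4)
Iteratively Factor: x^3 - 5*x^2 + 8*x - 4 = (x - 2)*(x^2 - 3*x + 2) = (x - 2)*(x - 1)*(x - 2)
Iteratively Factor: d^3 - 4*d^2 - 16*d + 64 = (d - 4)*(d^2 - 16) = (d - 4)*(d + 4)*(d - 4)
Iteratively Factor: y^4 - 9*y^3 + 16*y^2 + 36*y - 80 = (y + 2)*(y^3 - 11*y^2 + 38*y - 40) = (y - 5)*(y + 2)*(y^2 - 6*y + 8) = (y - 5)*(y - 2)*(y + 2)*(y - 4)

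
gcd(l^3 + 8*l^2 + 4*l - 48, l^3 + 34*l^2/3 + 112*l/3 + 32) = l^2 + 10*l + 24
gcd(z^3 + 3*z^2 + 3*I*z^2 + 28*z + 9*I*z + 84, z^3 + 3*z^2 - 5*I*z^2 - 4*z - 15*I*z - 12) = z^2 + z*(3 - 4*I) - 12*I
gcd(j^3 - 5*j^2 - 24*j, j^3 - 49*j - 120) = j^2 - 5*j - 24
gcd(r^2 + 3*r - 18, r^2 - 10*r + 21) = r - 3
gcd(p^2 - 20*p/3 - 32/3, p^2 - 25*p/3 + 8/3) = p - 8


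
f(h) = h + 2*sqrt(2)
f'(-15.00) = 1.00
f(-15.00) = -12.17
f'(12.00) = 1.00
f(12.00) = 14.83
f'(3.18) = 1.00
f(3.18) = 6.01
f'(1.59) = 1.00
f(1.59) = 4.42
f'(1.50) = 1.00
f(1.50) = 4.33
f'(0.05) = 1.00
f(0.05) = 2.88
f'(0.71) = 1.00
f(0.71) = 3.54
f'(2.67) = 1.00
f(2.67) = 5.50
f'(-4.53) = 1.00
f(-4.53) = -1.70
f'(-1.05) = 1.00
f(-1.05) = 1.78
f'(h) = 1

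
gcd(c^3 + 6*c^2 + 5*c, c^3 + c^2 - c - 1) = c + 1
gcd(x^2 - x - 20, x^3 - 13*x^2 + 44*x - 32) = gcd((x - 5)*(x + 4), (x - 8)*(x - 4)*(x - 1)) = 1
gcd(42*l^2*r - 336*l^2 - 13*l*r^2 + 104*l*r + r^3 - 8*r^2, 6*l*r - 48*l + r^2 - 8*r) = r - 8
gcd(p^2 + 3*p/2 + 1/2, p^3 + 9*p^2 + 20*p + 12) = p + 1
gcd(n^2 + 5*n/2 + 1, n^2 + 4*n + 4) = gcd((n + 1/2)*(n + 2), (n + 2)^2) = n + 2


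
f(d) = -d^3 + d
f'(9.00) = -242.00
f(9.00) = -720.00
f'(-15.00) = -674.00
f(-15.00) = 3360.00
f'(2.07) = -11.85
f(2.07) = -6.80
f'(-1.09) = -2.56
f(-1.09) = 0.21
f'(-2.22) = -13.79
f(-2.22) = 8.72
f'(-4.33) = -55.25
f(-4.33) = 76.85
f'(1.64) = -7.07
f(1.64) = -2.77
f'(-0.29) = 0.75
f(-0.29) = -0.27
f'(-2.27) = -14.46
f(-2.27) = 9.43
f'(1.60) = -6.68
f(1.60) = -2.50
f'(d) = 1 - 3*d^2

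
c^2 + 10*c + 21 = (c + 3)*(c + 7)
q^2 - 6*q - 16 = (q - 8)*(q + 2)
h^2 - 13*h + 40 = (h - 8)*(h - 5)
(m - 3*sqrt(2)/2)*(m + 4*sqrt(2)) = m^2 + 5*sqrt(2)*m/2 - 12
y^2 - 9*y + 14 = (y - 7)*(y - 2)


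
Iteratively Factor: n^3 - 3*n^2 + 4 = (n - 2)*(n^2 - n - 2) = (n - 2)*(n + 1)*(n - 2)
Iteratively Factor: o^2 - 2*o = (o - 2)*(o)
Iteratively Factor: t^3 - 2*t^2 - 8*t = (t - 4)*(t^2 + 2*t) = t*(t - 4)*(t + 2)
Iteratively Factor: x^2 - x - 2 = (x + 1)*(x - 2)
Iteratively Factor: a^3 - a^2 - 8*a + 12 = (a - 2)*(a^2 + a - 6) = (a - 2)^2*(a + 3)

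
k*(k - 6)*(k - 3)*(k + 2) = k^4 - 7*k^3 + 36*k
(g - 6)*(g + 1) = g^2 - 5*g - 6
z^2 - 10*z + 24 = (z - 6)*(z - 4)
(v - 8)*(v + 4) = v^2 - 4*v - 32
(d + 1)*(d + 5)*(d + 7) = d^3 + 13*d^2 + 47*d + 35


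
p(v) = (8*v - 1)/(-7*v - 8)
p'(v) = 8/(-7*v - 8) + 7*(8*v - 1)/(-7*v - 8)^2 = -71/(7*v + 8)^2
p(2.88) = -0.78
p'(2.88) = -0.09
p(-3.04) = -1.91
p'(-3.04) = -0.40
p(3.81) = -0.85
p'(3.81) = -0.06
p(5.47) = -0.92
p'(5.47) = -0.03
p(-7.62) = -1.37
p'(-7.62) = -0.03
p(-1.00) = 9.00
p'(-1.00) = -71.00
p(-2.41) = -2.29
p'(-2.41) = -0.90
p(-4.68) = -1.55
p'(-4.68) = -0.12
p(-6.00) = -1.44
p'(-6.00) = -0.06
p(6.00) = -0.94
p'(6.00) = -0.03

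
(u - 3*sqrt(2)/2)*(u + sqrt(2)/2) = u^2 - sqrt(2)*u - 3/2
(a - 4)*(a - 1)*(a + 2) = a^3 - 3*a^2 - 6*a + 8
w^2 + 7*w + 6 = (w + 1)*(w + 6)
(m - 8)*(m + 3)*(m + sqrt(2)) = m^3 - 5*m^2 + sqrt(2)*m^2 - 24*m - 5*sqrt(2)*m - 24*sqrt(2)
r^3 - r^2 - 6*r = r*(r - 3)*(r + 2)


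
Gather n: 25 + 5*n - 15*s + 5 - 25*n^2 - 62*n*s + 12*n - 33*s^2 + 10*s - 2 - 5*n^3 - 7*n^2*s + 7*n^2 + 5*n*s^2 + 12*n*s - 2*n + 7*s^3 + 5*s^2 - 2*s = -5*n^3 + n^2*(-7*s - 18) + n*(5*s^2 - 50*s + 15) + 7*s^3 - 28*s^2 - 7*s + 28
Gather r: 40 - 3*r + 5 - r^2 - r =-r^2 - 4*r + 45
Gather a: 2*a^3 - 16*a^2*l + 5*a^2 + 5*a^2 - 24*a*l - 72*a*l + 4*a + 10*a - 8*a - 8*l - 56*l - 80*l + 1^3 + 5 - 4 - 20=2*a^3 + a^2*(10 - 16*l) + a*(6 - 96*l) - 144*l - 18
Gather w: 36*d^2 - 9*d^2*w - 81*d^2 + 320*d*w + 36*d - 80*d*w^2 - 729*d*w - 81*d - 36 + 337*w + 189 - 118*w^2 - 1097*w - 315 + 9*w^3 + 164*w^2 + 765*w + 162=-45*d^2 - 45*d + 9*w^3 + w^2*(46 - 80*d) + w*(-9*d^2 - 409*d + 5)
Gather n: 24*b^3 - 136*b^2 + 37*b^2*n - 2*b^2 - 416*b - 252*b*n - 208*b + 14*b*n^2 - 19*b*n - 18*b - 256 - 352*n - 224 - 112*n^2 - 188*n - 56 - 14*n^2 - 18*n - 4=24*b^3 - 138*b^2 - 642*b + n^2*(14*b - 126) + n*(37*b^2 - 271*b - 558) - 540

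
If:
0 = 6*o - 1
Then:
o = 1/6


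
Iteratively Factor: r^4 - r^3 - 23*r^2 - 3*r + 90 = (r + 3)*(r^3 - 4*r^2 - 11*r + 30) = (r - 2)*(r + 3)*(r^2 - 2*r - 15) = (r - 2)*(r + 3)^2*(r - 5)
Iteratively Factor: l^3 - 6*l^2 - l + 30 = (l - 5)*(l^2 - l - 6) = (l - 5)*(l + 2)*(l - 3)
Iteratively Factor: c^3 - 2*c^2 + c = (c - 1)*(c^2 - c) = c*(c - 1)*(c - 1)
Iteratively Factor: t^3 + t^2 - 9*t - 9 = (t - 3)*(t^2 + 4*t + 3) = (t - 3)*(t + 1)*(t + 3)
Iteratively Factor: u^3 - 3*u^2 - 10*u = (u + 2)*(u^2 - 5*u) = (u - 5)*(u + 2)*(u)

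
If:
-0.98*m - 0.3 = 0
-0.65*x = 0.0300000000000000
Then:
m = -0.31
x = -0.05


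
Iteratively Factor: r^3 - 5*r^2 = (r - 5)*(r^2) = r*(r - 5)*(r)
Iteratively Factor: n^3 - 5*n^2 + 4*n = (n - 1)*(n^2 - 4*n) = (n - 4)*(n - 1)*(n)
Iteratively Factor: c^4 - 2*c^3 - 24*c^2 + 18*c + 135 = (c - 3)*(c^3 + c^2 - 21*c - 45) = (c - 3)*(c + 3)*(c^2 - 2*c - 15) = (c - 3)*(c + 3)^2*(c - 5)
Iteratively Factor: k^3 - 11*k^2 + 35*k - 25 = (k - 5)*(k^2 - 6*k + 5) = (k - 5)^2*(k - 1)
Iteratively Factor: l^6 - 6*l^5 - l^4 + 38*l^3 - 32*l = (l - 1)*(l^5 - 5*l^4 - 6*l^3 + 32*l^2 + 32*l) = (l - 1)*(l + 2)*(l^4 - 7*l^3 + 8*l^2 + 16*l) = (l - 4)*(l - 1)*(l + 2)*(l^3 - 3*l^2 - 4*l) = (l - 4)^2*(l - 1)*(l + 2)*(l^2 + l) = l*(l - 4)^2*(l - 1)*(l + 2)*(l + 1)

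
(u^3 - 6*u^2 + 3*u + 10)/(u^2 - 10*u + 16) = (u^2 - 4*u - 5)/(u - 8)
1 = 1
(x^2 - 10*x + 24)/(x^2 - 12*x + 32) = (x - 6)/(x - 8)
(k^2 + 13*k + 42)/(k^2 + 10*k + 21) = (k + 6)/(k + 3)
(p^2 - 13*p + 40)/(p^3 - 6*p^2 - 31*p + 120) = (p - 5)/(p^2 + 2*p - 15)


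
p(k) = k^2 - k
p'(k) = 2*k - 1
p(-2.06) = 6.30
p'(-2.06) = -5.12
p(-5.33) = 33.74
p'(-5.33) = -11.66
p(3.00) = 6.00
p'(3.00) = 5.00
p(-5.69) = 38.07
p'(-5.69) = -12.38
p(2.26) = 2.85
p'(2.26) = 3.52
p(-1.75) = 4.81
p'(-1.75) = -4.50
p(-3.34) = 14.50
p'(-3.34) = -7.68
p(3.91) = 11.38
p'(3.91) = 6.82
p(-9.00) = 90.00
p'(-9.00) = -19.00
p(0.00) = 0.00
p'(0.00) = -1.00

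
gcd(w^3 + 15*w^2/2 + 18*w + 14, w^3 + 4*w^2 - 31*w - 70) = w + 2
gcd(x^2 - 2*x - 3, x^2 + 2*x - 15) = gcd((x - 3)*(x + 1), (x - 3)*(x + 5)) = x - 3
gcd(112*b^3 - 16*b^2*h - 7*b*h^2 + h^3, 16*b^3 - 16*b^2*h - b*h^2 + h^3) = 16*b^2 - h^2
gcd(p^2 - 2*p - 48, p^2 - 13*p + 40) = p - 8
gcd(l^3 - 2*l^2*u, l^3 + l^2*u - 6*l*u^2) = -l^2 + 2*l*u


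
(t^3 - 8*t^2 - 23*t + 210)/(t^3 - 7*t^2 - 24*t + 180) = (t - 7)/(t - 6)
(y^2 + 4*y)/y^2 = (y + 4)/y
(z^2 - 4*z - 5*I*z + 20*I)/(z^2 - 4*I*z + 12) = (z^2 - 4*z - 5*I*z + 20*I)/(z^2 - 4*I*z + 12)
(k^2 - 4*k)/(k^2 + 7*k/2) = 2*(k - 4)/(2*k + 7)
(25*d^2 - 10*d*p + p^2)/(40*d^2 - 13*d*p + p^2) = (-5*d + p)/(-8*d + p)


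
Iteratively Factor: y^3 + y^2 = (y)*(y^2 + y) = y*(y + 1)*(y)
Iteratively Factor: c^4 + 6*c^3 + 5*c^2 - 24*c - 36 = (c + 2)*(c^3 + 4*c^2 - 3*c - 18) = (c + 2)*(c + 3)*(c^2 + c - 6) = (c + 2)*(c + 3)^2*(c - 2)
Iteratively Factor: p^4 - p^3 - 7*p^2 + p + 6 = (p + 2)*(p^3 - 3*p^2 - p + 3) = (p - 1)*(p + 2)*(p^2 - 2*p - 3) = (p - 1)*(p + 1)*(p + 2)*(p - 3)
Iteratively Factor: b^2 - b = (b)*(b - 1)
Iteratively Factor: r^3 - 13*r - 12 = (r - 4)*(r^2 + 4*r + 3) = (r - 4)*(r + 1)*(r + 3)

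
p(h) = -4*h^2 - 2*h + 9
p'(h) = -8*h - 2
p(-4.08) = -49.43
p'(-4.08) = 30.64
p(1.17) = 1.18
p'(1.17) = -11.36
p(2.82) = -28.45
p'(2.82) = -24.56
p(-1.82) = -0.61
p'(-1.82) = 12.56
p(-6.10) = -127.64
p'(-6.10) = 46.80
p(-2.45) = -10.11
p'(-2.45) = 17.60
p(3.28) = -40.59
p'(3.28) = -28.24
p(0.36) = 7.76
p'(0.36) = -4.88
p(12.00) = -591.00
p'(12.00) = -98.00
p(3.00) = -33.00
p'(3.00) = -26.00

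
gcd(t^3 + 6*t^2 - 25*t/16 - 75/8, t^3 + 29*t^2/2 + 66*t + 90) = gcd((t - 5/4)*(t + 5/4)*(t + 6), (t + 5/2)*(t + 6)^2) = t + 6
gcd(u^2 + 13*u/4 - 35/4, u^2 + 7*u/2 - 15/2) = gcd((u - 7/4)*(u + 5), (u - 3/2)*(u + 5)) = u + 5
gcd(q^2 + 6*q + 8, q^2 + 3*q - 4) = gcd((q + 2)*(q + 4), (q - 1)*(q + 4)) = q + 4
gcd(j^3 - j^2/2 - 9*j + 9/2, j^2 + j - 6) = j + 3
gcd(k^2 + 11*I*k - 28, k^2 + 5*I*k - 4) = k + 4*I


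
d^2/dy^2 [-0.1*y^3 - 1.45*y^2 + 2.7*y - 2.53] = -0.6*y - 2.9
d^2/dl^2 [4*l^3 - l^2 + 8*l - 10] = 24*l - 2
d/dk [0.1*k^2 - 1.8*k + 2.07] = 0.2*k - 1.8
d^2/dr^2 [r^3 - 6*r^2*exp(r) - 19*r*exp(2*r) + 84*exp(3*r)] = -6*r^2*exp(r) - 76*r*exp(2*r) - 24*r*exp(r) + 6*r + 756*exp(3*r) - 76*exp(2*r) - 12*exp(r)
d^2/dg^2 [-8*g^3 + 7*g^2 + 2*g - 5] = 14 - 48*g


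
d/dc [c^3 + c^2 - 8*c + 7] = 3*c^2 + 2*c - 8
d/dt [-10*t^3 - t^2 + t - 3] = -30*t^2 - 2*t + 1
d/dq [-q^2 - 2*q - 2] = -2*q - 2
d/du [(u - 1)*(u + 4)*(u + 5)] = 3*u^2 + 16*u + 11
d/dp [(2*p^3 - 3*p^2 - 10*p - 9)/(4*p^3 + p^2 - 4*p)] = 2*(7*p^4 + 32*p^3 + 65*p^2 + 9*p - 18)/(p^2*(16*p^4 + 8*p^3 - 31*p^2 - 8*p + 16))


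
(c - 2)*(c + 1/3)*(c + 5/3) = c^3 - 31*c/9 - 10/9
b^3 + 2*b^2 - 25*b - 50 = (b - 5)*(b + 2)*(b + 5)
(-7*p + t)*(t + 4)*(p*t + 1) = -7*p^2*t^2 - 28*p^2*t + p*t^3 + 4*p*t^2 - 7*p*t - 28*p + t^2 + 4*t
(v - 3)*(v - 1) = v^2 - 4*v + 3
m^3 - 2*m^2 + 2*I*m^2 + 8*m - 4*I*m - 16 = (m - 2)*(m - 2*I)*(m + 4*I)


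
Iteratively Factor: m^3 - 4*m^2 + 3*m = (m - 1)*(m^2 - 3*m) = m*(m - 1)*(m - 3)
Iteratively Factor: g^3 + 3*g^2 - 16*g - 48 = (g - 4)*(g^2 + 7*g + 12) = (g - 4)*(g + 3)*(g + 4)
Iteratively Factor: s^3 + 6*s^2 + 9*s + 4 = (s + 1)*(s^2 + 5*s + 4) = (s + 1)^2*(s + 4)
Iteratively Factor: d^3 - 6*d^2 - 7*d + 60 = (d - 4)*(d^2 - 2*d - 15) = (d - 4)*(d + 3)*(d - 5)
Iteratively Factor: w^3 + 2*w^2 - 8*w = (w)*(w^2 + 2*w - 8) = w*(w - 2)*(w + 4)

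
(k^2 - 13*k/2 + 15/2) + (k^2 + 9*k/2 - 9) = 2*k^2 - 2*k - 3/2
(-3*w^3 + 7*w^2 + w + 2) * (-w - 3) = 3*w^4 + 2*w^3 - 22*w^2 - 5*w - 6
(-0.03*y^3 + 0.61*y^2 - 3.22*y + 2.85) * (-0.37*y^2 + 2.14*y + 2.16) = 0.0111*y^5 - 0.2899*y^4 + 2.432*y^3 - 6.6277*y^2 - 0.8562*y + 6.156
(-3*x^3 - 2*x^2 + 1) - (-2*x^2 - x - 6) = -3*x^3 + x + 7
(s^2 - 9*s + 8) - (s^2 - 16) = 24 - 9*s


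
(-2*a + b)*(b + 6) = -2*a*b - 12*a + b^2 + 6*b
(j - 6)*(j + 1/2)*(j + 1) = j^3 - 9*j^2/2 - 17*j/2 - 3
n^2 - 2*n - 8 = (n - 4)*(n + 2)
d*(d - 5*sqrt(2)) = d^2 - 5*sqrt(2)*d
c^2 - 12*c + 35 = (c - 7)*(c - 5)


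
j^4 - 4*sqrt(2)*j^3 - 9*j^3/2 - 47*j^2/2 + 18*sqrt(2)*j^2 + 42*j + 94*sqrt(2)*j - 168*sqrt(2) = (j - 7)*(j - 3/2)*(j + 4)*(j - 4*sqrt(2))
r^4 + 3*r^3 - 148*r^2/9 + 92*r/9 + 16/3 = (r - 2)*(r - 4/3)*(r + 1/3)*(r + 6)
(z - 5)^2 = z^2 - 10*z + 25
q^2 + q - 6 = (q - 2)*(q + 3)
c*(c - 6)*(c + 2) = c^3 - 4*c^2 - 12*c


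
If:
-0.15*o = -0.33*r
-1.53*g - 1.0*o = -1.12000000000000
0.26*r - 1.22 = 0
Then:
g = -6.02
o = 10.32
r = 4.69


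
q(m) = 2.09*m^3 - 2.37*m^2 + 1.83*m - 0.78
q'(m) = 6.27*m^2 - 4.74*m + 1.83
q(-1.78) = -23.33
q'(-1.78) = 30.13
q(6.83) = 567.06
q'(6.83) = 261.94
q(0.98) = 0.70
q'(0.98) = 3.21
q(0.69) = 0.04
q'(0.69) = 1.54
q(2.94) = 37.23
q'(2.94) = 42.09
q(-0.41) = -2.07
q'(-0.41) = 4.83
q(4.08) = 109.18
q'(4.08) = 86.86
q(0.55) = -0.14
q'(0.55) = 1.12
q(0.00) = -0.78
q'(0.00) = 1.83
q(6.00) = 376.32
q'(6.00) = 199.11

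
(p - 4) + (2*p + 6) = 3*p + 2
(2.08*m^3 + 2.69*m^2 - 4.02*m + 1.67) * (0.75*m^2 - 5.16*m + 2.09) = 1.56*m^5 - 8.7153*m^4 - 12.5482*m^3 + 27.6178*m^2 - 17.019*m + 3.4903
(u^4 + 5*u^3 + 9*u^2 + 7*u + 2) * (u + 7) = u^5 + 12*u^4 + 44*u^3 + 70*u^2 + 51*u + 14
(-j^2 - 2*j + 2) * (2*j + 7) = -2*j^3 - 11*j^2 - 10*j + 14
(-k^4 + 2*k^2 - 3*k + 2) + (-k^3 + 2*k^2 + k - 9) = -k^4 - k^3 + 4*k^2 - 2*k - 7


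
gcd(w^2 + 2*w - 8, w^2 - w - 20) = w + 4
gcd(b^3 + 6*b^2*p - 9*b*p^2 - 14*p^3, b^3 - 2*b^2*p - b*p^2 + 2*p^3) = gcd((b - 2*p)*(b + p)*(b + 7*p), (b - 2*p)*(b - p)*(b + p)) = -b^2 + b*p + 2*p^2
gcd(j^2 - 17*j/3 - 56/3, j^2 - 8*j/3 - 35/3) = j + 7/3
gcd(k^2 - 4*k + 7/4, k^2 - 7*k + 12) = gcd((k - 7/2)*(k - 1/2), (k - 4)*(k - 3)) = 1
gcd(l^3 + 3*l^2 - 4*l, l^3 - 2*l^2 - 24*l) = l^2 + 4*l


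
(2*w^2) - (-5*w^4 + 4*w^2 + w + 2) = 5*w^4 - 2*w^2 - w - 2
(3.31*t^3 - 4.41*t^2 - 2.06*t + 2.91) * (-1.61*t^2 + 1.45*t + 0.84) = -5.3291*t^5 + 11.8996*t^4 - 0.2975*t^3 - 11.3765*t^2 + 2.4891*t + 2.4444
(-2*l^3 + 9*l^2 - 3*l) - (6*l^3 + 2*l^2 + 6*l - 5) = -8*l^3 + 7*l^2 - 9*l + 5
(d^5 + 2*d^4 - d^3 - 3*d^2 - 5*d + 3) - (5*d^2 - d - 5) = d^5 + 2*d^4 - d^3 - 8*d^2 - 4*d + 8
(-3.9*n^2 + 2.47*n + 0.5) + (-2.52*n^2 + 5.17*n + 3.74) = -6.42*n^2 + 7.64*n + 4.24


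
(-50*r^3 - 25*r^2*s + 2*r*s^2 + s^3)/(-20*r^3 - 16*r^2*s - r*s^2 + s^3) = (5*r + s)/(2*r + s)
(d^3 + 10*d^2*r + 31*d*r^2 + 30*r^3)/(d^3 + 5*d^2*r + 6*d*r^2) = (d + 5*r)/d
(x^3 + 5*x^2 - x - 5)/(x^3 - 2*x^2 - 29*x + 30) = (x + 1)/(x - 6)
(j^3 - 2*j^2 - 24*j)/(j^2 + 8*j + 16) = j*(j - 6)/(j + 4)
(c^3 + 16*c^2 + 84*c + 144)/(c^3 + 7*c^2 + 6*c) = (c^2 + 10*c + 24)/(c*(c + 1))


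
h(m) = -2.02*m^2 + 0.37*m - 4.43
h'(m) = 0.37 - 4.04*m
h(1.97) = -11.54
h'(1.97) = -7.59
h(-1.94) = -12.75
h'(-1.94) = 8.21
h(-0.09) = -4.48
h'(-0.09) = 0.73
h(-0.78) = -5.95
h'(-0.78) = 3.52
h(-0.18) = -4.56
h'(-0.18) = 1.10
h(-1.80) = -11.64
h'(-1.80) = 7.64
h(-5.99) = -79.12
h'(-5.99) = 24.57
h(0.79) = -5.40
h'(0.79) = -2.82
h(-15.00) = -464.48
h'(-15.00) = 60.97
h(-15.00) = -464.48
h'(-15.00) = 60.97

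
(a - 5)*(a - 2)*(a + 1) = a^3 - 6*a^2 + 3*a + 10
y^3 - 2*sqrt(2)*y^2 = y^2*(y - 2*sqrt(2))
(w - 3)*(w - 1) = w^2 - 4*w + 3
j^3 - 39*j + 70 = (j - 5)*(j - 2)*(j + 7)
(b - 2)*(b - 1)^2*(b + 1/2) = b^4 - 7*b^3/2 + 3*b^2 + b/2 - 1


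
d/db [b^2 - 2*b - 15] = 2*b - 2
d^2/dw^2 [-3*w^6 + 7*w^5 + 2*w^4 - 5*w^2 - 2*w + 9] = -90*w^4 + 140*w^3 + 24*w^2 - 10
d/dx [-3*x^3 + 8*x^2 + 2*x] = -9*x^2 + 16*x + 2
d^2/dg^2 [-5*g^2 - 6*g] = -10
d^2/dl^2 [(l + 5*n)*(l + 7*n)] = 2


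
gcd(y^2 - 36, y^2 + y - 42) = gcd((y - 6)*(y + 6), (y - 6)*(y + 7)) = y - 6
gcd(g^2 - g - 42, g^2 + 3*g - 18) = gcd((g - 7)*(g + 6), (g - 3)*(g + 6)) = g + 6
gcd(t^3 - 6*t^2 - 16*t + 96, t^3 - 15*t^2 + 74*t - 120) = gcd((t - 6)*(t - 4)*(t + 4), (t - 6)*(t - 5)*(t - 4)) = t^2 - 10*t + 24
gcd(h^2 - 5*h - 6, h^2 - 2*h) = 1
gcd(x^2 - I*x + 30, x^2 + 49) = 1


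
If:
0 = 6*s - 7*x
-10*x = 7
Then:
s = -49/60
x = -7/10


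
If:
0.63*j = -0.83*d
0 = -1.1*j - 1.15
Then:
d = 0.79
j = -1.05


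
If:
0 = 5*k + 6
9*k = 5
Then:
No Solution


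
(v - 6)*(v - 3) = v^2 - 9*v + 18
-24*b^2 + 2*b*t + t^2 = (-4*b + t)*(6*b + t)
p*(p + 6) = p^2 + 6*p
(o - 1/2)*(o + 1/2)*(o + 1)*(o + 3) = o^4 + 4*o^3 + 11*o^2/4 - o - 3/4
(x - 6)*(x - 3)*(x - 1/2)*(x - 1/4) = x^4 - 39*x^3/4 + 199*x^2/8 - 117*x/8 + 9/4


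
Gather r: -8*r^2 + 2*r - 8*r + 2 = -8*r^2 - 6*r + 2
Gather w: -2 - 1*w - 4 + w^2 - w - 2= w^2 - 2*w - 8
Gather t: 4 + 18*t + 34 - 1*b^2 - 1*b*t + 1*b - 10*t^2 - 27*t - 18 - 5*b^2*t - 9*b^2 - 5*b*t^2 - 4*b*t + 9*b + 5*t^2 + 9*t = -10*b^2 + 10*b + t^2*(-5*b - 5) + t*(-5*b^2 - 5*b) + 20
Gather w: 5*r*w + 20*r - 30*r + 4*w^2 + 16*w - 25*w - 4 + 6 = -10*r + 4*w^2 + w*(5*r - 9) + 2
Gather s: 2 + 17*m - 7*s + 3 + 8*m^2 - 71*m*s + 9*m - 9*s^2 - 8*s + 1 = 8*m^2 + 26*m - 9*s^2 + s*(-71*m - 15) + 6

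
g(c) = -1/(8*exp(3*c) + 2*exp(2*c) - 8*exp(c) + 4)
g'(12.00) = 0.00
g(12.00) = 0.00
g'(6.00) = 0.00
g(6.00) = 0.00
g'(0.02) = 0.52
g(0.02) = -0.16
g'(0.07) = 0.44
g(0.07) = -0.13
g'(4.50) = 0.00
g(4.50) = -0.00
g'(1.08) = 0.02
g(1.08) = -0.00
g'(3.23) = 0.00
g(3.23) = -0.00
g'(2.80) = 0.00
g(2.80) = -0.00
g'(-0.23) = 0.96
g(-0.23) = -0.34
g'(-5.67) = -0.00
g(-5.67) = -0.25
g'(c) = -(-24*exp(3*c) - 4*exp(2*c) + 8*exp(c))/(8*exp(3*c) + 2*exp(2*c) - 8*exp(c) + 4)^2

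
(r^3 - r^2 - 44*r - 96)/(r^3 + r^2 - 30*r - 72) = (r - 8)/(r - 6)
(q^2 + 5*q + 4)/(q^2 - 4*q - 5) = (q + 4)/(q - 5)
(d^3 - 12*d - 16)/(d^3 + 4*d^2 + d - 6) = (d^2 - 2*d - 8)/(d^2 + 2*d - 3)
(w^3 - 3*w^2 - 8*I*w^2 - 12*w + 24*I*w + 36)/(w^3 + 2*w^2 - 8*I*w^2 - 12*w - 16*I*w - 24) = (w - 3)/(w + 2)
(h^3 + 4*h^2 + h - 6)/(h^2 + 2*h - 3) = h + 2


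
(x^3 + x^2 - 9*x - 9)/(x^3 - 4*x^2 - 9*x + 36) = (x + 1)/(x - 4)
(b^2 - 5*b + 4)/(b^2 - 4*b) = (b - 1)/b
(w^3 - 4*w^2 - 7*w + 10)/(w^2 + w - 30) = (w^2 + w - 2)/(w + 6)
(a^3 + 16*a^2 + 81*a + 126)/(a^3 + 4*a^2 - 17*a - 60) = (a^2 + 13*a + 42)/(a^2 + a - 20)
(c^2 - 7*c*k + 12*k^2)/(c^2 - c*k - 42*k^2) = (-c^2 + 7*c*k - 12*k^2)/(-c^2 + c*k + 42*k^2)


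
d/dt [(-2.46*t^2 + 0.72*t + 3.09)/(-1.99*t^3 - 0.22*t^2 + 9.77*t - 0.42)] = (-4.8954*t^4 + 2.8656*t^3 - 5.4285*t^2 + 3.426*t - 30.4917)/(3.9601*t^6 + 0.8756*t^5 - 38.8362*t^4 - 2.6272*t^3 + 95.6377*t^2 - 8.2068*t + 0.1764)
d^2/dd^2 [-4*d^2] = -8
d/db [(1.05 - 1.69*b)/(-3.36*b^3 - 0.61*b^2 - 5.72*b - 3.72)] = (-11.3568*b^3 + 9.5531*b^2 + 1.281*b + 12.2928)/(11.2896*b^6 + 4.0992*b^5 + 38.8105*b^4 + 31.9768*b^3 + 37.2568*b^2 + 42.5568*b + 13.8384)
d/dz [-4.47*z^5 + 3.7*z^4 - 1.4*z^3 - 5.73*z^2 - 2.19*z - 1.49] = -22.35*z^4 + 14.8*z^3 - 4.2*z^2 - 11.46*z - 2.19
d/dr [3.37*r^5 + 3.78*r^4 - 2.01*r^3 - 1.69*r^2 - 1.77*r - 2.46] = 16.85*r^4 + 15.12*r^3 - 6.03*r^2 - 3.38*r - 1.77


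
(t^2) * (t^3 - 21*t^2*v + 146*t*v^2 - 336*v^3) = t^5 - 21*t^4*v + 146*t^3*v^2 - 336*t^2*v^3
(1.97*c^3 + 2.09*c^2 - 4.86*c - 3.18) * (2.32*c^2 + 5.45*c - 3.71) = 4.5704*c^5 + 15.5853*c^4 - 7.1934*c^3 - 41.6185*c^2 + 0.699599999999997*c + 11.7978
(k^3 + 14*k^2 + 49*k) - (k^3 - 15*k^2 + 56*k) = 29*k^2 - 7*k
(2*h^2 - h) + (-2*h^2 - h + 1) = 1 - 2*h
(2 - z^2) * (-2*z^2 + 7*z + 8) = 2*z^4 - 7*z^3 - 12*z^2 + 14*z + 16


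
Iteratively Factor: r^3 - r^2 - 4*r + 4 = (r - 1)*(r^2 - 4) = (r - 2)*(r - 1)*(r + 2)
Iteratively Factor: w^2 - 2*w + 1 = (w - 1)*(w - 1)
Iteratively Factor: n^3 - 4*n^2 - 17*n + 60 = (n - 3)*(n^2 - n - 20) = (n - 5)*(n - 3)*(n + 4)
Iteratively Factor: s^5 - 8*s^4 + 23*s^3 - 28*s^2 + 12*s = (s - 1)*(s^4 - 7*s^3 + 16*s^2 - 12*s) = s*(s - 1)*(s^3 - 7*s^2 + 16*s - 12) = s*(s - 2)*(s - 1)*(s^2 - 5*s + 6) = s*(s - 2)^2*(s - 1)*(s - 3)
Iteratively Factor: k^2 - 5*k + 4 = (k - 1)*(k - 4)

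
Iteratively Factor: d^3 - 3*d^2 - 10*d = (d - 5)*(d^2 + 2*d) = (d - 5)*(d + 2)*(d)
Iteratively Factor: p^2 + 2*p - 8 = (p + 4)*(p - 2)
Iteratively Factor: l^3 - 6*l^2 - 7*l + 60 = (l + 3)*(l^2 - 9*l + 20) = (l - 5)*(l + 3)*(l - 4)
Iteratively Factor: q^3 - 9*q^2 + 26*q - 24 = (q - 4)*(q^2 - 5*q + 6) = (q - 4)*(q - 3)*(q - 2)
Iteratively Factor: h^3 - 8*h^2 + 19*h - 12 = (h - 4)*(h^2 - 4*h + 3) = (h - 4)*(h - 1)*(h - 3)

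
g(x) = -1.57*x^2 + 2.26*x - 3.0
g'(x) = 2.26 - 3.14*x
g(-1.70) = -11.38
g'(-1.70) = 7.60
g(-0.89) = -6.25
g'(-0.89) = 5.05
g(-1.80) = -12.15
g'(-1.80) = 7.91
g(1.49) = -3.12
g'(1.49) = -2.42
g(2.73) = -8.53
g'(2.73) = -6.31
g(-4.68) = -47.96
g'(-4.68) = 16.96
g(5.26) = -34.55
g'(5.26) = -14.26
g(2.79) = -8.92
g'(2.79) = -6.50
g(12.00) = -201.96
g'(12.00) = -35.42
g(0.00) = -3.00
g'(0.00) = 2.26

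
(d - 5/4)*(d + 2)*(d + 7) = d^3 + 31*d^2/4 + 11*d/4 - 35/2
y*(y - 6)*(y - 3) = y^3 - 9*y^2 + 18*y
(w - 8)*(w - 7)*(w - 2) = w^3 - 17*w^2 + 86*w - 112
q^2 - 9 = (q - 3)*(q + 3)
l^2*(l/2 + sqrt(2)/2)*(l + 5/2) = l^4/2 + sqrt(2)*l^3/2 + 5*l^3/4 + 5*sqrt(2)*l^2/4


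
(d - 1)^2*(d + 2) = d^3 - 3*d + 2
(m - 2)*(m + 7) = m^2 + 5*m - 14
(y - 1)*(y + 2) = y^2 + y - 2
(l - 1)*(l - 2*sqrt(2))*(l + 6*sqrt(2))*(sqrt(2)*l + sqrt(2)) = sqrt(2)*l^4 + 8*l^3 - 25*sqrt(2)*l^2 - 8*l + 24*sqrt(2)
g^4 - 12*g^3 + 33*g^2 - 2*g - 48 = (g - 8)*(g - 3)*(g - 2)*(g + 1)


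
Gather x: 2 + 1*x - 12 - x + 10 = 0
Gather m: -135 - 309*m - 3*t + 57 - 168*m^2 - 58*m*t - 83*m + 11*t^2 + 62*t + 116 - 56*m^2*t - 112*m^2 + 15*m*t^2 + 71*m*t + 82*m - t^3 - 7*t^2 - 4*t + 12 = m^2*(-56*t - 280) + m*(15*t^2 + 13*t - 310) - t^3 + 4*t^2 + 55*t + 50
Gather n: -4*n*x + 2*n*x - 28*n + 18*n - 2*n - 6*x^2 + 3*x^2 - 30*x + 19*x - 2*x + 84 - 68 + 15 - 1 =n*(-2*x - 12) - 3*x^2 - 13*x + 30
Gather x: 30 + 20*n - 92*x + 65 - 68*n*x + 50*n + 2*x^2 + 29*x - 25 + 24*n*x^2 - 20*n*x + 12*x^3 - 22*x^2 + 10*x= 70*n + 12*x^3 + x^2*(24*n - 20) + x*(-88*n - 53) + 70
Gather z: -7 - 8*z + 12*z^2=12*z^2 - 8*z - 7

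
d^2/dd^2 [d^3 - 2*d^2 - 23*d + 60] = 6*d - 4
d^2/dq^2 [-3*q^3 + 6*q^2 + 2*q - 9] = 12 - 18*q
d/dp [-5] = 0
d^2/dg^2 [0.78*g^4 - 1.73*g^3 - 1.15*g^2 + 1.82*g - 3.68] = 9.36*g^2 - 10.38*g - 2.3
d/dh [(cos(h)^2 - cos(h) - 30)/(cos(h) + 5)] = -sin(h)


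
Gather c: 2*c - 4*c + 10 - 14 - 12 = -2*c - 16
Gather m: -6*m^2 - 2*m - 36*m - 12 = -6*m^2 - 38*m - 12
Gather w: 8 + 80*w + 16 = 80*w + 24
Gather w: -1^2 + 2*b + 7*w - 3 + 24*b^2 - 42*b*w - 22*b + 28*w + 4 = 24*b^2 - 20*b + w*(35 - 42*b)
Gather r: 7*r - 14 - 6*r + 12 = r - 2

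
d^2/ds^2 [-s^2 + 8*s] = -2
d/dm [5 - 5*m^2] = -10*m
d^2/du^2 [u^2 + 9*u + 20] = 2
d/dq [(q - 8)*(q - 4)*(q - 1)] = 3*q^2 - 26*q + 44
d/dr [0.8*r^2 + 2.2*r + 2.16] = 1.6*r + 2.2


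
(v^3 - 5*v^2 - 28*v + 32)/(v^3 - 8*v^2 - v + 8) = (v + 4)/(v + 1)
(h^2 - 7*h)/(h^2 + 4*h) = (h - 7)/(h + 4)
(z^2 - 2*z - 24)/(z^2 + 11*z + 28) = (z - 6)/(z + 7)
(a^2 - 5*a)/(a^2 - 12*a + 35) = a/(a - 7)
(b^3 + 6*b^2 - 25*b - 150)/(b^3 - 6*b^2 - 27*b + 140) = (b^2 + b - 30)/(b^2 - 11*b + 28)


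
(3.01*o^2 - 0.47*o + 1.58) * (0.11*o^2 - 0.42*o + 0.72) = 0.3311*o^4 - 1.3159*o^3 + 2.5384*o^2 - 1.002*o + 1.1376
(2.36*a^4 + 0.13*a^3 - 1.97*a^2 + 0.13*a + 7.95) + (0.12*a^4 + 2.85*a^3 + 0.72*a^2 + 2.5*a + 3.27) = 2.48*a^4 + 2.98*a^3 - 1.25*a^2 + 2.63*a + 11.22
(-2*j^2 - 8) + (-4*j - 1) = -2*j^2 - 4*j - 9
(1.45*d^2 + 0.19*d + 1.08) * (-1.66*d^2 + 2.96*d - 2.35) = -2.407*d^4 + 3.9766*d^3 - 4.6379*d^2 + 2.7503*d - 2.538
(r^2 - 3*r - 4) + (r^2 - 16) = 2*r^2 - 3*r - 20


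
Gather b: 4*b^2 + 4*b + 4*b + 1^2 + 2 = 4*b^2 + 8*b + 3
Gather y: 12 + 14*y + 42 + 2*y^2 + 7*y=2*y^2 + 21*y + 54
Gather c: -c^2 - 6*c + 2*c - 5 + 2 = -c^2 - 4*c - 3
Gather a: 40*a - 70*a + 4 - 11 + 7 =-30*a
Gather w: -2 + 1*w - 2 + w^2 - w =w^2 - 4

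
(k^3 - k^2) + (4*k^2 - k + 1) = k^3 + 3*k^2 - k + 1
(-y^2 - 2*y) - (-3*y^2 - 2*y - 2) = 2*y^2 + 2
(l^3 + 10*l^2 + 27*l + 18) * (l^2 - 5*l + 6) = l^5 + 5*l^4 - 17*l^3 - 57*l^2 + 72*l + 108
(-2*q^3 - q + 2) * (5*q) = -10*q^4 - 5*q^2 + 10*q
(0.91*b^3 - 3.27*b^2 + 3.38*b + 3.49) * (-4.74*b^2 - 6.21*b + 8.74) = -4.3134*b^5 + 9.8487*b^4 + 12.2389*b^3 - 66.1122*b^2 + 7.8683*b + 30.5026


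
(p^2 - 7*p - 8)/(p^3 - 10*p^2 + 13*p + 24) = 1/(p - 3)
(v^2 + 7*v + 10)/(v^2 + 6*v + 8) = (v + 5)/(v + 4)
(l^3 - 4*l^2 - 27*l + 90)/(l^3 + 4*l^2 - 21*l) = (l^2 - l - 30)/(l*(l + 7))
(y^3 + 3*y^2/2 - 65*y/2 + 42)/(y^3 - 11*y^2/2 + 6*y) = (y + 7)/y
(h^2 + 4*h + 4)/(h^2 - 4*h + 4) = (h^2 + 4*h + 4)/(h^2 - 4*h + 4)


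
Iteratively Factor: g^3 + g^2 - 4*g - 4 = (g + 1)*(g^2 - 4) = (g - 2)*(g + 1)*(g + 2)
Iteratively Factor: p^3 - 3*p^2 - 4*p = (p - 4)*(p^2 + p) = (p - 4)*(p + 1)*(p)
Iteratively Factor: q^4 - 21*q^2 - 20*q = (q + 1)*(q^3 - q^2 - 20*q) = (q + 1)*(q + 4)*(q^2 - 5*q) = (q - 5)*(q + 1)*(q + 4)*(q)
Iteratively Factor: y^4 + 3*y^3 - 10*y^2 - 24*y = (y + 2)*(y^3 + y^2 - 12*y) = (y - 3)*(y + 2)*(y^2 + 4*y) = (y - 3)*(y + 2)*(y + 4)*(y)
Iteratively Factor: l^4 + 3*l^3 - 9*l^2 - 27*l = (l - 3)*(l^3 + 6*l^2 + 9*l) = (l - 3)*(l + 3)*(l^2 + 3*l) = (l - 3)*(l + 3)^2*(l)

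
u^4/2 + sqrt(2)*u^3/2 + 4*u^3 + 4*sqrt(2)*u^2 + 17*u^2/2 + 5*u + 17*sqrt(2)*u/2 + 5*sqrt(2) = (u/2 + 1/2)*(u + 2)*(u + 5)*(u + sqrt(2))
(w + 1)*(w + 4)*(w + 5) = w^3 + 10*w^2 + 29*w + 20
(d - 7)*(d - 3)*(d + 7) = d^3 - 3*d^2 - 49*d + 147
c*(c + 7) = c^2 + 7*c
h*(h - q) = h^2 - h*q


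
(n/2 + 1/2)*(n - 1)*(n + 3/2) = n^3/2 + 3*n^2/4 - n/2 - 3/4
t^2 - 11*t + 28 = (t - 7)*(t - 4)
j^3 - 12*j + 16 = (j - 2)^2*(j + 4)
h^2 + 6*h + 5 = (h + 1)*(h + 5)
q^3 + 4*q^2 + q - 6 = (q - 1)*(q + 2)*(q + 3)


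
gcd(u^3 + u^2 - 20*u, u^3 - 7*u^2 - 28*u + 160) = u^2 + u - 20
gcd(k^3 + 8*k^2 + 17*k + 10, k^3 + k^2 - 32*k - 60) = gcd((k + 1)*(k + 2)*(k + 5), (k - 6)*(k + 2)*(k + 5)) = k^2 + 7*k + 10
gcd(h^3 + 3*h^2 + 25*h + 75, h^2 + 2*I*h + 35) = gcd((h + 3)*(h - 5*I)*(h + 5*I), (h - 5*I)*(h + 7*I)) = h - 5*I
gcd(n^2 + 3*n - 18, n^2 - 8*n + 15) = n - 3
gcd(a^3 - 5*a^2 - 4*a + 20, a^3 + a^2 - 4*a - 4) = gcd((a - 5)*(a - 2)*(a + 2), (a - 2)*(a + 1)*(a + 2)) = a^2 - 4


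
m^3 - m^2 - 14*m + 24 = (m - 3)*(m - 2)*(m + 4)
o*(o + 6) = o^2 + 6*o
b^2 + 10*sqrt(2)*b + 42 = (b + 3*sqrt(2))*(b + 7*sqrt(2))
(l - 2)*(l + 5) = l^2 + 3*l - 10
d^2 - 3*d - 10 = (d - 5)*(d + 2)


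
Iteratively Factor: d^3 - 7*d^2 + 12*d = (d)*(d^2 - 7*d + 12) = d*(d - 3)*(d - 4)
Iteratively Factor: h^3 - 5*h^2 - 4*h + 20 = (h + 2)*(h^2 - 7*h + 10) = (h - 5)*(h + 2)*(h - 2)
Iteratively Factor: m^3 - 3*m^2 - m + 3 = (m - 3)*(m^2 - 1) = (m - 3)*(m + 1)*(m - 1)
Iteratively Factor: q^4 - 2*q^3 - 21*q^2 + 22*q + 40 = (q - 2)*(q^3 - 21*q - 20) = (q - 5)*(q - 2)*(q^2 + 5*q + 4) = (q - 5)*(q - 2)*(q + 1)*(q + 4)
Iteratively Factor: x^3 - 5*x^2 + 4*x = (x - 4)*(x^2 - x) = (x - 4)*(x - 1)*(x)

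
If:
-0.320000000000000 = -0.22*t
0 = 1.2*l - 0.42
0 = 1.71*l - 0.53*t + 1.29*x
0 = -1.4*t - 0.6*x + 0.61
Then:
No Solution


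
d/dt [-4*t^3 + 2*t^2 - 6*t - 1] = -12*t^2 + 4*t - 6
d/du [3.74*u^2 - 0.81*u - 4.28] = 7.48*u - 0.81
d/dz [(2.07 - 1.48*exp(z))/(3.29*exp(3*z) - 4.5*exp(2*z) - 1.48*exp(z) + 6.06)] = (9.7384*exp(3*z) - 27.0909*exp(2*z) + 18.63*exp(z) - 5.9052)*exp(z)/(10.8241*exp(6*z) - 29.61*exp(5*z) + 10.5116*exp(4*z) + 53.1948*exp(3*z) - 52.3496*exp(2*z) - 17.9376*exp(z) + 36.7236)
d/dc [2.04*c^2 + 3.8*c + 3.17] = 4.08*c + 3.8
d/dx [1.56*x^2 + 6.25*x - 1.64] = 3.12*x + 6.25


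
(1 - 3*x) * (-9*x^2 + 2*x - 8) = 27*x^3 - 15*x^2 + 26*x - 8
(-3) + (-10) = -13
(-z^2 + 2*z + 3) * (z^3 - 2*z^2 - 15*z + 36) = -z^5 + 4*z^4 + 14*z^3 - 72*z^2 + 27*z + 108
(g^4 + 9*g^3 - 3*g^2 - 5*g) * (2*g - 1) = 2*g^5 + 17*g^4 - 15*g^3 - 7*g^2 + 5*g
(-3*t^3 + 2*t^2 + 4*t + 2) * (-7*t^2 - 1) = 21*t^5 - 14*t^4 - 25*t^3 - 16*t^2 - 4*t - 2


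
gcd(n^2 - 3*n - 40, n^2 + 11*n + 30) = n + 5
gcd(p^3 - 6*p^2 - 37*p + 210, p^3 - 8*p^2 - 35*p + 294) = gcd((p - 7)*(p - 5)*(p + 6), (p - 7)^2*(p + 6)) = p^2 - p - 42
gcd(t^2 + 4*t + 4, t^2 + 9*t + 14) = t + 2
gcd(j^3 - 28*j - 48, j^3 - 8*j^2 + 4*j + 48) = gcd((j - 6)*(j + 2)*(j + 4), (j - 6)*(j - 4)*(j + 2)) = j^2 - 4*j - 12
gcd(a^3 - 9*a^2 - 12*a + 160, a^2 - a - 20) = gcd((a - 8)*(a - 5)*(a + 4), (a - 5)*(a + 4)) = a^2 - a - 20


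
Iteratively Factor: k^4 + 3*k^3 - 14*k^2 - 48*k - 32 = (k + 4)*(k^3 - k^2 - 10*k - 8) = (k + 2)*(k + 4)*(k^2 - 3*k - 4) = (k + 1)*(k + 2)*(k + 4)*(k - 4)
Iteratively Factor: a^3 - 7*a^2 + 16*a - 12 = (a - 2)*(a^2 - 5*a + 6) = (a - 3)*(a - 2)*(a - 2)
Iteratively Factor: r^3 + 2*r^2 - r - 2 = (r + 1)*(r^2 + r - 2) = (r - 1)*(r + 1)*(r + 2)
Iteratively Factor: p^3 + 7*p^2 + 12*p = (p + 3)*(p^2 + 4*p) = p*(p + 3)*(p + 4)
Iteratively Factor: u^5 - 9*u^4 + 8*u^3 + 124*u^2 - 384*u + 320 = (u - 2)*(u^4 - 7*u^3 - 6*u^2 + 112*u - 160) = (u - 4)*(u - 2)*(u^3 - 3*u^2 - 18*u + 40) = (u - 4)*(u - 2)^2*(u^2 - u - 20) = (u - 4)*(u - 2)^2*(u + 4)*(u - 5)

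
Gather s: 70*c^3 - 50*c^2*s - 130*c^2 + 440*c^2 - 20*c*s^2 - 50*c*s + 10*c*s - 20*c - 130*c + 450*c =70*c^3 + 310*c^2 - 20*c*s^2 + 300*c + s*(-50*c^2 - 40*c)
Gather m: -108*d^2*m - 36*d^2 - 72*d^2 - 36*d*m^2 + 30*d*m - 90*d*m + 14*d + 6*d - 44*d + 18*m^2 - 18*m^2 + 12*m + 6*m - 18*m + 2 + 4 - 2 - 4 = -108*d^2 - 36*d*m^2 - 24*d + m*(-108*d^2 - 60*d)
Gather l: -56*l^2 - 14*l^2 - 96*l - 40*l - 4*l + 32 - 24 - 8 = -70*l^2 - 140*l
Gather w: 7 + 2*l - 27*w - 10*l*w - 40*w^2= 2*l - 40*w^2 + w*(-10*l - 27) + 7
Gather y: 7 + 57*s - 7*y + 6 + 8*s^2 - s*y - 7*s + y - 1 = 8*s^2 + 50*s + y*(-s - 6) + 12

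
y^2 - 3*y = y*(y - 3)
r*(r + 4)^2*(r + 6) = r^4 + 14*r^3 + 64*r^2 + 96*r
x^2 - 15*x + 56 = (x - 8)*(x - 7)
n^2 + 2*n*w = n*(n + 2*w)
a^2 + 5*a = a*(a + 5)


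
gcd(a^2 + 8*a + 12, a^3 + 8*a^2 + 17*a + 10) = a + 2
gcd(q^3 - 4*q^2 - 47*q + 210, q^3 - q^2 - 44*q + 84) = q^2 + q - 42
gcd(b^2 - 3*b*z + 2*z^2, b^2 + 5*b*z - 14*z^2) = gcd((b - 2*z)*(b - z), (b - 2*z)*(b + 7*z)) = -b + 2*z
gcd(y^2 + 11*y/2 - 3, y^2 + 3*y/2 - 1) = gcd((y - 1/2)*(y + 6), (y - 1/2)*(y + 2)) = y - 1/2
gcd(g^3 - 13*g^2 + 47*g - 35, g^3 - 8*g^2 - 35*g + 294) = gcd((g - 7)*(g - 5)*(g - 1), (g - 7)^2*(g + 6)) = g - 7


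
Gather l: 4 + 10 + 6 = 20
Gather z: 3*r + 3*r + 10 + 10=6*r + 20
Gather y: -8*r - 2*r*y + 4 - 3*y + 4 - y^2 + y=-8*r - y^2 + y*(-2*r - 2) + 8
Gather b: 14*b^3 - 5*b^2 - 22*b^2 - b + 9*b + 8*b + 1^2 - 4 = 14*b^3 - 27*b^2 + 16*b - 3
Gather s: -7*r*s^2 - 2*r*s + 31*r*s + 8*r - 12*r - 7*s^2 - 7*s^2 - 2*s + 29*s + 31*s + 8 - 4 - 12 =-4*r + s^2*(-7*r - 14) + s*(29*r + 58) - 8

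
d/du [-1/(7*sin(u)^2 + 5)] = 28*sin(2*u)/(17 - 7*cos(2*u))^2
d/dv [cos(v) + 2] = -sin(v)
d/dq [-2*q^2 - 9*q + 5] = -4*q - 9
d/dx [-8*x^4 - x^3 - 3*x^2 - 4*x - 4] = -32*x^3 - 3*x^2 - 6*x - 4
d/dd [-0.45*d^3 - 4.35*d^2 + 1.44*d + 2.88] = -1.35*d^2 - 8.7*d + 1.44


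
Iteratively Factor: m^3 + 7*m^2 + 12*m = (m + 3)*(m^2 + 4*m) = (m + 3)*(m + 4)*(m)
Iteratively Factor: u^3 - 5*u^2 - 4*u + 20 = (u - 2)*(u^2 - 3*u - 10) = (u - 2)*(u + 2)*(u - 5)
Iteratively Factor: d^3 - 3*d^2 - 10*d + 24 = (d - 4)*(d^2 + d - 6) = (d - 4)*(d - 2)*(d + 3)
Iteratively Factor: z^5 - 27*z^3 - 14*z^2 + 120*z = (z - 5)*(z^4 + 5*z^3 - 2*z^2 - 24*z) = z*(z - 5)*(z^3 + 5*z^2 - 2*z - 24) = z*(z - 5)*(z + 3)*(z^2 + 2*z - 8) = z*(z - 5)*(z - 2)*(z + 3)*(z + 4)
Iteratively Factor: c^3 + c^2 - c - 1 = (c + 1)*(c^2 - 1) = (c - 1)*(c + 1)*(c + 1)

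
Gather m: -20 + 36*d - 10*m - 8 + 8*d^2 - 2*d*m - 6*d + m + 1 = 8*d^2 + 30*d + m*(-2*d - 9) - 27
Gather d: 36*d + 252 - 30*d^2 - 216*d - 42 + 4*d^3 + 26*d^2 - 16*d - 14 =4*d^3 - 4*d^2 - 196*d + 196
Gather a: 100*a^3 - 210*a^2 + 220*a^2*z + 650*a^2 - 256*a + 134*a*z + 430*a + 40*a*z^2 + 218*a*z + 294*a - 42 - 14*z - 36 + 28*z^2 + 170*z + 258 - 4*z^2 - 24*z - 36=100*a^3 + a^2*(220*z + 440) + a*(40*z^2 + 352*z + 468) + 24*z^2 + 132*z + 144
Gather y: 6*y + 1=6*y + 1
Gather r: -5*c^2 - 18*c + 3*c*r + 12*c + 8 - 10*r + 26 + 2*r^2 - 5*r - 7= -5*c^2 - 6*c + 2*r^2 + r*(3*c - 15) + 27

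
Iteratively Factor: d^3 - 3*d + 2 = (d - 1)*(d^2 + d - 2) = (d - 1)*(d + 2)*(d - 1)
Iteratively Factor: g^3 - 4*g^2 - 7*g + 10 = (g + 2)*(g^2 - 6*g + 5) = (g - 1)*(g + 2)*(g - 5)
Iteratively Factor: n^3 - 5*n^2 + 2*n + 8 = (n + 1)*(n^2 - 6*n + 8) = (n - 4)*(n + 1)*(n - 2)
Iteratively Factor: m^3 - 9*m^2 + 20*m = (m)*(m^2 - 9*m + 20) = m*(m - 4)*(m - 5)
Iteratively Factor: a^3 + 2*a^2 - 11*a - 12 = (a + 4)*(a^2 - 2*a - 3) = (a + 1)*(a + 4)*(a - 3)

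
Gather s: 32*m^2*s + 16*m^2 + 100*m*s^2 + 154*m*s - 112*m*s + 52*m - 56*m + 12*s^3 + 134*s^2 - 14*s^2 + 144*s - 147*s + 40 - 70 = 16*m^2 - 4*m + 12*s^3 + s^2*(100*m + 120) + s*(32*m^2 + 42*m - 3) - 30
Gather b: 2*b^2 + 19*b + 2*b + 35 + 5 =2*b^2 + 21*b + 40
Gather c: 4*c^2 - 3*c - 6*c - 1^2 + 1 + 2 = 4*c^2 - 9*c + 2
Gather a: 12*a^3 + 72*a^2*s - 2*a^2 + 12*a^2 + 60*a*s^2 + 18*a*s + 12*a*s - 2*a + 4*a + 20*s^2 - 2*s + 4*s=12*a^3 + a^2*(72*s + 10) + a*(60*s^2 + 30*s + 2) + 20*s^2 + 2*s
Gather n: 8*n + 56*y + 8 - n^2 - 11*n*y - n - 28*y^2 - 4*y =-n^2 + n*(7 - 11*y) - 28*y^2 + 52*y + 8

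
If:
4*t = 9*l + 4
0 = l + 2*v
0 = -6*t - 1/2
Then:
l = -13/27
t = -1/12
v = 13/54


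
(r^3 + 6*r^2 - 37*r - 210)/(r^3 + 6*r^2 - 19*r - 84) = (r^2 - r - 30)/(r^2 - r - 12)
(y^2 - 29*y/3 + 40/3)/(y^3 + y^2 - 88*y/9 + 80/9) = 3*(y - 8)/(3*y^2 + 8*y - 16)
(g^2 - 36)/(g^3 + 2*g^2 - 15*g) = (g^2 - 36)/(g*(g^2 + 2*g - 15))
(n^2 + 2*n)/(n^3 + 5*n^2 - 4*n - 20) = n/(n^2 + 3*n - 10)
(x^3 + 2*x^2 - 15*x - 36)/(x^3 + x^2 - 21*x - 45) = (x - 4)/(x - 5)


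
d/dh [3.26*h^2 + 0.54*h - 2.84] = 6.52*h + 0.54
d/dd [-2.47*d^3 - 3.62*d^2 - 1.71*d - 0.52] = -7.41*d^2 - 7.24*d - 1.71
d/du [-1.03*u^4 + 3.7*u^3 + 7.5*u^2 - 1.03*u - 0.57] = -4.12*u^3 + 11.1*u^2 + 15.0*u - 1.03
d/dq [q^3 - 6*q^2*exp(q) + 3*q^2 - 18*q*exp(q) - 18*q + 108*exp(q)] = -6*q^2*exp(q) + 3*q^2 - 30*q*exp(q) + 6*q + 90*exp(q) - 18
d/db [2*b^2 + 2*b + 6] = 4*b + 2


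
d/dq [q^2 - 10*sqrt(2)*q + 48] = 2*q - 10*sqrt(2)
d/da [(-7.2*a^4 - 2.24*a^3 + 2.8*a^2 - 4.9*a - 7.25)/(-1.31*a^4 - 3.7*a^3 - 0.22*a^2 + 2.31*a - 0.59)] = (23.7056*a^6 + 10.504*a^5 - 58.3002*a^4 - 67.6068*a^3 - 71.1202*a^2 - 6.494*a + 19.6385)/(1.7161*a^8 + 9.694*a^7 + 14.2664*a^6 - 4.4242*a^5 - 15.4998*a^4 + 3.3496*a^3 + 5.5957*a^2 - 2.7258*a + 0.3481)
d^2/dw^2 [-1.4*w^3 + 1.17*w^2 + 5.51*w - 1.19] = 2.34 - 8.4*w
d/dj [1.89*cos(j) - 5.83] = -1.89*sin(j)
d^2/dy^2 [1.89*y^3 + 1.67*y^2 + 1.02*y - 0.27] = 11.34*y + 3.34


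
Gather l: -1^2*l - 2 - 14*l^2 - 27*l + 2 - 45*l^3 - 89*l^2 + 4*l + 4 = -45*l^3 - 103*l^2 - 24*l + 4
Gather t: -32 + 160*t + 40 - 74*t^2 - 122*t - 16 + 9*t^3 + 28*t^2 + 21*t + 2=9*t^3 - 46*t^2 + 59*t - 6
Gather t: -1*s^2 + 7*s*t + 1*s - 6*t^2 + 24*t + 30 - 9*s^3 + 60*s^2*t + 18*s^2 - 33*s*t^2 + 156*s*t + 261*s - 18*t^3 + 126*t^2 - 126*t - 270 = -9*s^3 + 17*s^2 + 262*s - 18*t^3 + t^2*(120 - 33*s) + t*(60*s^2 + 163*s - 102) - 240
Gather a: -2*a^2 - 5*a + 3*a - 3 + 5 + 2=-2*a^2 - 2*a + 4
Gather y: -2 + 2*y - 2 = 2*y - 4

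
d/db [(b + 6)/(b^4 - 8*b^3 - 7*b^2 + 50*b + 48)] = (b^4 - 8*b^3 - 7*b^2 + 50*b - 2*(b + 6)*(2*b^3 - 12*b^2 - 7*b + 25) + 48)/(b^4 - 8*b^3 - 7*b^2 + 50*b + 48)^2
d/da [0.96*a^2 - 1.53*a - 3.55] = 1.92*a - 1.53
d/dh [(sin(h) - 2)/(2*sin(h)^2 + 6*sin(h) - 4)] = (4*sin(h) + cos(h)^2 + 3)*cos(h)/(2*(sin(h)^2 + 3*sin(h) - 2)^2)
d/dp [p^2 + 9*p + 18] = 2*p + 9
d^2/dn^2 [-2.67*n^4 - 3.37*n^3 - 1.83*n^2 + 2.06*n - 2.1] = -32.04*n^2 - 20.22*n - 3.66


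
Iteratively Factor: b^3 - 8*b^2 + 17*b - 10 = (b - 5)*(b^2 - 3*b + 2) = (b - 5)*(b - 1)*(b - 2)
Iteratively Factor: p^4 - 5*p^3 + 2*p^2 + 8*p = (p - 4)*(p^3 - p^2 - 2*p) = (p - 4)*(p + 1)*(p^2 - 2*p) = (p - 4)*(p - 2)*(p + 1)*(p)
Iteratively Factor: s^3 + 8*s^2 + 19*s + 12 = (s + 4)*(s^2 + 4*s + 3) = (s + 1)*(s + 4)*(s + 3)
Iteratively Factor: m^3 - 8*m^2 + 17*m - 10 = (m - 1)*(m^2 - 7*m + 10) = (m - 5)*(m - 1)*(m - 2)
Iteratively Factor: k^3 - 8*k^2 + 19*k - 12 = (k - 1)*(k^2 - 7*k + 12) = (k - 4)*(k - 1)*(k - 3)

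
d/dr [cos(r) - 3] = -sin(r)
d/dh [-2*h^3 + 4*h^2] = 2*h*(4 - 3*h)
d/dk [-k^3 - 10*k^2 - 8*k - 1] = -3*k^2 - 20*k - 8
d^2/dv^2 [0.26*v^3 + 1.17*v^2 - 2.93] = 1.56*v + 2.34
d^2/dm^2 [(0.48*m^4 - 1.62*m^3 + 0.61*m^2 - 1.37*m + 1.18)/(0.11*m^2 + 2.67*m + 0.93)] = (0.011616*m^6 + 0.845856*m^5 + 20.825856*m^4 - 4.087444*m^3 - 19.442658*m^2 - 5.486526*m + 24.441648)/(0.001331*m^6 + 0.096921*m^5 + 2.386296*m^4 + 20.673009*m^3 + 20.175048*m^2 + 6.927849*m + 0.804357)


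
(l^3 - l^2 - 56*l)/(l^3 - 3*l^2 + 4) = l*(l^2 - l - 56)/(l^3 - 3*l^2 + 4)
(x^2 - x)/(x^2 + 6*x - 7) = x/(x + 7)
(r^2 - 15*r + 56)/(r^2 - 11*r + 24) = (r - 7)/(r - 3)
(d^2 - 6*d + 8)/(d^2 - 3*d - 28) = (-d^2 + 6*d - 8)/(-d^2 + 3*d + 28)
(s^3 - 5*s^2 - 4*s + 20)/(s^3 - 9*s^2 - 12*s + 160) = (s^2 - 4)/(s^2 - 4*s - 32)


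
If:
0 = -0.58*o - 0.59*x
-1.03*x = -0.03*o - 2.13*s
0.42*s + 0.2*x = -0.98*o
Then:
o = 0.00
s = 0.00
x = 0.00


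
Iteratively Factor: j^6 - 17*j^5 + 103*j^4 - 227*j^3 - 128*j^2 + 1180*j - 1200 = (j + 2)*(j^5 - 19*j^4 + 141*j^3 - 509*j^2 + 890*j - 600) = (j - 3)*(j + 2)*(j^4 - 16*j^3 + 93*j^2 - 230*j + 200) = (j - 5)*(j - 3)*(j + 2)*(j^3 - 11*j^2 + 38*j - 40) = (j - 5)^2*(j - 3)*(j + 2)*(j^2 - 6*j + 8) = (j - 5)^2*(j - 3)*(j - 2)*(j + 2)*(j - 4)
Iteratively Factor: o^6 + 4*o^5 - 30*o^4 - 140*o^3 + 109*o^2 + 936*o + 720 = (o + 4)*(o^5 - 30*o^3 - 20*o^2 + 189*o + 180) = (o + 1)*(o + 4)*(o^4 - o^3 - 29*o^2 + 9*o + 180) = (o - 3)*(o + 1)*(o + 4)*(o^3 + 2*o^2 - 23*o - 60) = (o - 3)*(o + 1)*(o + 3)*(o + 4)*(o^2 - o - 20) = (o - 5)*(o - 3)*(o + 1)*(o + 3)*(o + 4)*(o + 4)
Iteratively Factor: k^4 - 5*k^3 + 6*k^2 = (k)*(k^3 - 5*k^2 + 6*k) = k^2*(k^2 - 5*k + 6) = k^2*(k - 2)*(k - 3)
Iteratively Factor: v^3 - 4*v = (v + 2)*(v^2 - 2*v) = v*(v + 2)*(v - 2)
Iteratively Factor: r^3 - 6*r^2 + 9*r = (r)*(r^2 - 6*r + 9) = r*(r - 3)*(r - 3)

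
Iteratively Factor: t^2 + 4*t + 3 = (t + 3)*(t + 1)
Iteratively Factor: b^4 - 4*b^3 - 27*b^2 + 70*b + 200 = (b + 4)*(b^3 - 8*b^2 + 5*b + 50) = (b - 5)*(b + 4)*(b^2 - 3*b - 10) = (b - 5)^2*(b + 4)*(b + 2)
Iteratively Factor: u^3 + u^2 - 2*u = (u + 2)*(u^2 - u) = (u - 1)*(u + 2)*(u)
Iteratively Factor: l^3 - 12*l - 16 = (l - 4)*(l^2 + 4*l + 4) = (l - 4)*(l + 2)*(l + 2)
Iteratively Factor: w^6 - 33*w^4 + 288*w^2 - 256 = (w - 1)*(w^5 + w^4 - 32*w^3 - 32*w^2 + 256*w + 256) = (w - 4)*(w - 1)*(w^4 + 5*w^3 - 12*w^2 - 80*w - 64) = (w - 4)*(w - 1)*(w + 1)*(w^3 + 4*w^2 - 16*w - 64) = (w - 4)^2*(w - 1)*(w + 1)*(w^2 + 8*w + 16) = (w - 4)^2*(w - 1)*(w + 1)*(w + 4)*(w + 4)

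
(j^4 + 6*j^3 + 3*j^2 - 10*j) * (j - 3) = j^5 + 3*j^4 - 15*j^3 - 19*j^2 + 30*j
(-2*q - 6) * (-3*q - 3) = 6*q^2 + 24*q + 18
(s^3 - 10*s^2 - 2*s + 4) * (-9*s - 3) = -9*s^4 + 87*s^3 + 48*s^2 - 30*s - 12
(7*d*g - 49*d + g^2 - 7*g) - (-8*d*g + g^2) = 15*d*g - 49*d - 7*g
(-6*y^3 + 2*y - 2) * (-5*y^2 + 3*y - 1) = 30*y^5 - 18*y^4 - 4*y^3 + 16*y^2 - 8*y + 2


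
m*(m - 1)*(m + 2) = m^3 + m^2 - 2*m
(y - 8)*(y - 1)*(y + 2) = y^3 - 7*y^2 - 10*y + 16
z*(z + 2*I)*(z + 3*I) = z^3 + 5*I*z^2 - 6*z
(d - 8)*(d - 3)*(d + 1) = d^3 - 10*d^2 + 13*d + 24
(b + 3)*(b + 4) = b^2 + 7*b + 12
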